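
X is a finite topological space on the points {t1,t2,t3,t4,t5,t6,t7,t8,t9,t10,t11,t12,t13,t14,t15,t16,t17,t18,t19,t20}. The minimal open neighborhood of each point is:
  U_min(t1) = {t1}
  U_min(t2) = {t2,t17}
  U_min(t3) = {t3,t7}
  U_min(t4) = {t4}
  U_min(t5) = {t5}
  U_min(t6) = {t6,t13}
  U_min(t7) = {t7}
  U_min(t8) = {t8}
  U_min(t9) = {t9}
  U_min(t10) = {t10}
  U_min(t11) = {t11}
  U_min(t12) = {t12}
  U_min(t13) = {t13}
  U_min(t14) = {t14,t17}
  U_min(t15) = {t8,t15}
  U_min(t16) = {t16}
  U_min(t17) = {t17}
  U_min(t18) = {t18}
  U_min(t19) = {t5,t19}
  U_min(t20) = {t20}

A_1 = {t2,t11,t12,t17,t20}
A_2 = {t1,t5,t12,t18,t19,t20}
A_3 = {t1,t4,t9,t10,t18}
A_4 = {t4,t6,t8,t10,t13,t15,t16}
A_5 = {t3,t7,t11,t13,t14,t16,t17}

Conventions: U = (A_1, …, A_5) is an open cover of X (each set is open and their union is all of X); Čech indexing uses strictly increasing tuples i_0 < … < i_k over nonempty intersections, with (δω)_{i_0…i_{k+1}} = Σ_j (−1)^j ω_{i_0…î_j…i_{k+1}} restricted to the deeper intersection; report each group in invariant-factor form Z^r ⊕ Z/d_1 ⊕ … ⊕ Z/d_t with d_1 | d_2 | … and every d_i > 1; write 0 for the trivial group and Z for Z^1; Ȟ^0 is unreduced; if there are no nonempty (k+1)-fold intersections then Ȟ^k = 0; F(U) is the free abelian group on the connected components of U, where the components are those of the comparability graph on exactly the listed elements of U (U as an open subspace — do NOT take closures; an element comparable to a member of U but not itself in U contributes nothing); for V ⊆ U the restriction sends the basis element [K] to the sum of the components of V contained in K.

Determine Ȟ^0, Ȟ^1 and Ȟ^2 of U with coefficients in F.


nerve of the cover:
  A12={t12,t20} A15={t11,t17} A23={t1,t18} A34={t4,t10} A45={t13,t16}
components per intersection:
  A1: {t2,t17} {t11} {t12} {t20}
  A2: {t1} {t5,t19} {t12} {t18} {t20}
  A3: {t1} {t4} {t9} {t10} {t18}
  A4: {t4} {t6,t13} {t8,t15} {t10} {t16}
  A5: {t3,t7} {t11} {t13} {t14,t17} {t16}
  A12: {t12} {t20}
  A15: {t11} {t17}
  A23: {t1} {t18}
  A34: {t4} {t10}
  A45: {t13} {t16}
C dims 24,10; δ0: rk 10, SNF 1^10
Ȟ^0 = (24 − 10) − 0 = 14, so Ȟ^0 ≅ Z^14
Ȟ^1 = (10 − 0) − 10 = 0, so Ȟ^1 ≅ 0
Ȟ^2 = (0 − 0) − 0 = 0, so Ȟ^2 ≅ 0

Ȟ^0 ≅ Z^14, Ȟ^1 ≅ 0 and Ȟ^2 ≅ 0


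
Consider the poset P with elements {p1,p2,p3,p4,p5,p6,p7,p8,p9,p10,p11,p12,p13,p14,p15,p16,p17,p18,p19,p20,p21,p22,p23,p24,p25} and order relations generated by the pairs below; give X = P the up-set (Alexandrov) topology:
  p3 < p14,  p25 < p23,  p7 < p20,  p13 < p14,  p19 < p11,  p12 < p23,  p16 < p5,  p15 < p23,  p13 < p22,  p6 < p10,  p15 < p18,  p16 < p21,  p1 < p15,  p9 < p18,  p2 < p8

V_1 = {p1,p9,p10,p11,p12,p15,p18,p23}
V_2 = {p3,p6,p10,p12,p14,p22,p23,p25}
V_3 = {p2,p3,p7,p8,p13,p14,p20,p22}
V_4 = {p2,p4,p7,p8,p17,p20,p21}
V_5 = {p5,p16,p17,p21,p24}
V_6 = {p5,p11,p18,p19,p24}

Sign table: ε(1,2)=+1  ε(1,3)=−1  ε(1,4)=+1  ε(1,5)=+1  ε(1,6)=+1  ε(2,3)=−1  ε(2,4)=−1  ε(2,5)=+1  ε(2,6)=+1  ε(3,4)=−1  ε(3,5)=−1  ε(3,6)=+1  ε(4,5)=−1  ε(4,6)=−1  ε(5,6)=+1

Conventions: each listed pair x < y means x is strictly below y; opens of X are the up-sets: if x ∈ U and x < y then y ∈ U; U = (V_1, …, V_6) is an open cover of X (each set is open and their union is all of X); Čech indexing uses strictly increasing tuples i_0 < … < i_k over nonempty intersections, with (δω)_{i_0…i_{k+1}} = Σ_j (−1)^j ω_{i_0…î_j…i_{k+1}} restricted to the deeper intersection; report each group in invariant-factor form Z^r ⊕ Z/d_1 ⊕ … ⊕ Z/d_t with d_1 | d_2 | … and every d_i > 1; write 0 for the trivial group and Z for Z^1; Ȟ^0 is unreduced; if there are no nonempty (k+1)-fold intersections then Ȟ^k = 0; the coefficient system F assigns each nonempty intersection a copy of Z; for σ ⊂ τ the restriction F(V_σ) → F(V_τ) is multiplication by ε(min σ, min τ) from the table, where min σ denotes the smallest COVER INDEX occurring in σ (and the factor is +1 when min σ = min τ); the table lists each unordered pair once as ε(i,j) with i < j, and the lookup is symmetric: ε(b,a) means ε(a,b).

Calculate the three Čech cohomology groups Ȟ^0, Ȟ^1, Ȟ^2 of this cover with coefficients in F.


nerve simplices:
  V12={p10,p12,p23} V16={p11,p18} V23={p3,p14,p22} V34={p2,p7,p8,p20} V45={p17,p21} V56={p5,p24}
C dims 6,6; δ0: rk 6, SNF 1^5·2
degree 0: 6−6−0 = 0 → Ȟ^0 ≅ 0
degree 1: 6−0−6 = 0 plus torsion [2] → Ȟ^1 ≅ Z/2
degree 2: 0−0−0 = 0 → Ȟ^2 ≅ 0

Ȟ^0 = 0, Ȟ^1 = Z/2 and Ȟ^2 = 0


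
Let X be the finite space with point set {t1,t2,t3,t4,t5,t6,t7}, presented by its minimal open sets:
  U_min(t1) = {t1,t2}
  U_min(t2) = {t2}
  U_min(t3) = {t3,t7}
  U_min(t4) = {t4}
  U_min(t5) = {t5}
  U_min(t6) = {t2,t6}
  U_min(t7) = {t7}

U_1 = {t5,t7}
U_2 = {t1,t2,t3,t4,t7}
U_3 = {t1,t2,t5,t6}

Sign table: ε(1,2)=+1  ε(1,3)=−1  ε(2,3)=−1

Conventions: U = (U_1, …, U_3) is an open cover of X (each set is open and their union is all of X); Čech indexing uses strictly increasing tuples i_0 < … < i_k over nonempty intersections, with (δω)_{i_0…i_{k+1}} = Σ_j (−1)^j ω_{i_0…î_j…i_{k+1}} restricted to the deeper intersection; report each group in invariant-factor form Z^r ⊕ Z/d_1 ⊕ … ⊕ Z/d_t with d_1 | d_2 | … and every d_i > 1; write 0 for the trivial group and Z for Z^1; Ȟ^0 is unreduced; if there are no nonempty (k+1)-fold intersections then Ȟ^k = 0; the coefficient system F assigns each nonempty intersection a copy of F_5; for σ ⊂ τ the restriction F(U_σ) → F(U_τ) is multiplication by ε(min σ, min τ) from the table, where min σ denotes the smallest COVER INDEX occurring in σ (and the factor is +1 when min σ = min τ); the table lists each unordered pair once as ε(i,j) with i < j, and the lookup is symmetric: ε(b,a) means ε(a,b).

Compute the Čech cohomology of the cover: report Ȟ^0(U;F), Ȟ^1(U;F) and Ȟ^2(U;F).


intersection data:
  U12={t7} U13={t5} U23={t1,t2}
C dims 3,3; δ0: rk_F5 2
Ȟ^0 = (3 − 2) − 0 = 1, so Ȟ^0 ≅ Z/5
Ȟ^1 = (3 − 0) − 2 = 1, so Ȟ^1 ≅ Z/5
Ȟ^2 = (0 − 0) − 0 = 0, so Ȟ^2 ≅ 0

Ȟ^0(U;F) ≅ Z/5; Ȟ^1(U;F) ≅ Z/5; Ȟ^2(U;F) ≅ 0


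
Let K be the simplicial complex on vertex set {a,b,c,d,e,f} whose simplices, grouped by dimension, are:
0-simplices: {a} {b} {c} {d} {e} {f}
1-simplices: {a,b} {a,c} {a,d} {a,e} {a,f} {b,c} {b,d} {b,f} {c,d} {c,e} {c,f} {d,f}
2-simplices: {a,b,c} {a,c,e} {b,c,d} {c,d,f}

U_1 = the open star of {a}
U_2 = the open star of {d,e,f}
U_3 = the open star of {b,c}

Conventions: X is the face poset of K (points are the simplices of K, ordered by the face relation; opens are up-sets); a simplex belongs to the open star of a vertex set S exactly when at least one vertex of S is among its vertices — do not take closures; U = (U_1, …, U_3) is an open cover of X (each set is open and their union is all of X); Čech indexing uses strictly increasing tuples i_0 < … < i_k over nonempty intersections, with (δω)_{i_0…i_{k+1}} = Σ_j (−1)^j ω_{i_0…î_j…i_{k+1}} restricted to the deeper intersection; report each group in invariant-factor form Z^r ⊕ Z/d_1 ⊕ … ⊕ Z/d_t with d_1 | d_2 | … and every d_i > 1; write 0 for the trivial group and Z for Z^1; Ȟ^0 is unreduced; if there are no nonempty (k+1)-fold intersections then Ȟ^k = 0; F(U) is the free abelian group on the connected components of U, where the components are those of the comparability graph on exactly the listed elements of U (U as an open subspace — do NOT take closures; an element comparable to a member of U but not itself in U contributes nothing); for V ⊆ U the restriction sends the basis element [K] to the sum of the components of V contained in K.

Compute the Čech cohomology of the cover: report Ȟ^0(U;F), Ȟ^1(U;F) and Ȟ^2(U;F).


nerve simplices:
  U1={{a},{a,b},{a,c},{a,d},{a,e},{a,f},{a,b,c},{a,c,e}} U2={{d},{e},{f},{a,d},{a,e},{a,f},{b,d},{b,f},{c,d},{c,e},{c,f},{d,f},{a,c,e},{b,c,d},{c,d,f}} U3={{b},{c},{a,b},{a,c},{b,c},{b,d},{b,f},{c,d},{c,e},{c,f},{a,b,c},{a,c,e},{b,c,d},{c,d,f}}
  U12={{a,d},{a,e},{a,f},{a,c,e}} U13={{a,b},{a,c},{a,b,c},{a,c,e}} U23={{b,d},{b,f},{c,d},{c,e},{c,f},{a,c,e},{b,c,d},{c,d,f}}
  U123={{a,c,e}}
components per intersection:
  U1: {{a},{a,b},{a,c},{a,d},{a,e},{a,f},{a,b,c},{a,c,e}}
  U2: {{d},{f},{a,d},{a,f},{b,d},{b,f},{c,d},{c,f},{d,f},{b,c,d},{c,d,f}} {{e},{a,e},{c,e},{a,c,e}}
  U3: {{b},{c},{a,b},{a,c},{b,c},{b,d},{b,f},{c,d},{c,e},{c,f},{a,b,c},{a,c,e},{b,c,d},{c,d,f}}
  U12: {{a,d}} {{a,e},{a,c,e}} {{a,f}}
  U13: {{a,b},{a,c},{a,b,c},{a,c,e}}
  U23: {{b,d},{c,d},{c,f},{b,c,d},{c,d,f}} {{b,f}} {{c,e},{a,c,e}}
  U123: {{a,c,e}}
C dims 4,7,1; δ0: rk 3, SNF 1^3; δ1: rk 1, SNF 1^1
degree 0: 4−3−0 = 1 → Ȟ^0 ≅ Z
degree 1: 7−1−3 = 3 → Ȟ^1 ≅ Z^3
degree 2: 1−0−1 = 0 → Ȟ^2 ≅ 0

Ȟ^0 ≅ Z,  Ȟ^1 ≅ Z^3,  Ȟ^2 ≅ 0


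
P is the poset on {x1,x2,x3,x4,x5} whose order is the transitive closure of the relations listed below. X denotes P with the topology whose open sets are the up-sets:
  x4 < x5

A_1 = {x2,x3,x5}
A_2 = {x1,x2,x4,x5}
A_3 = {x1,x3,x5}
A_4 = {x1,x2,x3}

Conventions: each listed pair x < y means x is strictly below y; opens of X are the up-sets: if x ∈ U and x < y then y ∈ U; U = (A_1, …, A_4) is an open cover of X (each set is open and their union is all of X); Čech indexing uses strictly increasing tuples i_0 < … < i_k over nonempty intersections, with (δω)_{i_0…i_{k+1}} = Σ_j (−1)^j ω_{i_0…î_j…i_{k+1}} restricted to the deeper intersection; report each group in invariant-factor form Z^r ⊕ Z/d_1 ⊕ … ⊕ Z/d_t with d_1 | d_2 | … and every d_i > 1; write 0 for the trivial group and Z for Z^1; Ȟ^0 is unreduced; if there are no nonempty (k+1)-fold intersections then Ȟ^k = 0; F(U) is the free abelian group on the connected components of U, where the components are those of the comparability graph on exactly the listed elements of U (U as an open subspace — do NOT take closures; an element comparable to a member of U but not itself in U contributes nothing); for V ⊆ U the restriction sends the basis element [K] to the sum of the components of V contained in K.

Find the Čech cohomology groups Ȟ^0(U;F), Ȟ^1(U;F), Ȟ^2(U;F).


Ȟ^0 ≅ Z^4, Ȟ^1 ≅ 0, Ȟ^2 ≅ 0

intersection data:
  A12={x2,x5} A13={x3,x5} A14={x2,x3} A23={x1,x5} A24={x1,x2} A34={x1,x3}
  A123={x5} A124={x2} A134={x3} A234={x1}
components per intersection:
  A1: {x2} {x3} {x5}
  A2: {x1} {x2} {x4,x5}
  A3: {x1} {x3} {x5}
  A4: {x1} {x2} {x3}
  A12: {x2} {x5}
  A13: {x3} {x5}
  A14: {x2} {x3}
  A23: {x1} {x5}
  A24: {x1} {x2}
  A34: {x1} {x3}
  A123: {x5}
  A124: {x2}
  A134: {x3}
  A234: {x1}
C dims 12,12,4; δ0: rk 8, SNF 1^8; δ1: rk 4, SNF 1^4
Ȟ^0 = (12 − 8) − 0 = 4, so Ȟ^0 ≅ Z^4
Ȟ^1 = (12 − 4) − 8 = 0, so Ȟ^1 ≅ 0
Ȟ^2 = (4 − 0) − 4 = 0, so Ȟ^2 ≅ 0


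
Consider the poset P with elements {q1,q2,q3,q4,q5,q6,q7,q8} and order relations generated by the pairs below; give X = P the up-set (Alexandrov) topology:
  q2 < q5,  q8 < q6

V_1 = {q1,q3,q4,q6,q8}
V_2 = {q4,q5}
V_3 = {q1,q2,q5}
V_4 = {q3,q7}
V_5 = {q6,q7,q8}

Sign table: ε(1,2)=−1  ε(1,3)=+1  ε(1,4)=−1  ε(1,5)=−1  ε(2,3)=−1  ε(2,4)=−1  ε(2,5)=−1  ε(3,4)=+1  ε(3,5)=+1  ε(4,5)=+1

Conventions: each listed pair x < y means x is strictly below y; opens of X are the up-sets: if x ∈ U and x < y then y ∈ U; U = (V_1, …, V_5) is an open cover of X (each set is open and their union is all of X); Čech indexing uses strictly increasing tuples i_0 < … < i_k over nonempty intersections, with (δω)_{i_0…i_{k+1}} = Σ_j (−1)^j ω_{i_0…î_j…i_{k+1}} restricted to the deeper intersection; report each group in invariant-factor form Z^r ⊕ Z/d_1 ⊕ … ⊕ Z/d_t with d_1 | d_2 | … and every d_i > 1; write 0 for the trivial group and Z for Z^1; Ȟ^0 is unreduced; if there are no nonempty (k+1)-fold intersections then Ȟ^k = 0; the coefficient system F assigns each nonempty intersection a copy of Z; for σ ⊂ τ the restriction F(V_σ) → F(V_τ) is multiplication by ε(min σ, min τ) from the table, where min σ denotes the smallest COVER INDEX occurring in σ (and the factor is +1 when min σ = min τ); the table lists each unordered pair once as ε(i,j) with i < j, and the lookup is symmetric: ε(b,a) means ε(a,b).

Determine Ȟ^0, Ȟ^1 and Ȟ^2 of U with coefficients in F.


nerve of the cover:
  V12={q4} V13={q1} V14={q3} V15={q6,q8} V23={q5} V45={q7}
C dims 5,6; δ0: rk 4, SNF 1^4
Ȟ^0 = (5 − 4) − 0 = 1, so Ȟ^0 ≅ Z
Ȟ^1 = (6 − 0) − 4 = 2, so Ȟ^1 ≅ Z^2
Ȟ^2 = (0 − 0) − 0 = 0, so Ȟ^2 ≅ 0

Ȟ^0(U;F) ≅ Z; Ȟ^1(U;F) ≅ Z^2; Ȟ^2(U;F) ≅ 0


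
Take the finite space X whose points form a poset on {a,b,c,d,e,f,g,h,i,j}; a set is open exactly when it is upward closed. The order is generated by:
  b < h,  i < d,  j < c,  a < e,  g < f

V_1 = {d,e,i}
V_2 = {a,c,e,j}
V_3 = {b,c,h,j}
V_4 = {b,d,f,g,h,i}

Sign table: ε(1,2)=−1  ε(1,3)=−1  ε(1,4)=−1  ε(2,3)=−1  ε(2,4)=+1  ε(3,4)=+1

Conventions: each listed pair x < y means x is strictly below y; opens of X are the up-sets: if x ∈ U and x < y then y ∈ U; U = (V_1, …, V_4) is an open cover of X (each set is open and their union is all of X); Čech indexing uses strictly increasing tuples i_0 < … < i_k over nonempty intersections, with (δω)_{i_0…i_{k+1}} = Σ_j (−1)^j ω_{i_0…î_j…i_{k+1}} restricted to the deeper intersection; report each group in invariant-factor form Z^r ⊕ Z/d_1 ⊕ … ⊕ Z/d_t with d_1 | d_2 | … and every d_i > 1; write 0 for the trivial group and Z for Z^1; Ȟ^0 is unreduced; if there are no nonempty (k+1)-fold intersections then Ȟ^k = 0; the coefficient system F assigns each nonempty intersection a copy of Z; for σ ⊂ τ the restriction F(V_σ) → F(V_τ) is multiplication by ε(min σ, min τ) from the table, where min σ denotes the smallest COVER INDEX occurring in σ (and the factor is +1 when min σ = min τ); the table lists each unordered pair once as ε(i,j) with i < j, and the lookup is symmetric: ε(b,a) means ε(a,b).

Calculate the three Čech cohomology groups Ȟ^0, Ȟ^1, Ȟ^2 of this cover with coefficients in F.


nonempty overlaps:
  V12={e} V14={d,i} V23={c,j} V34={b,h}
C dims 4,4; δ0: rk 4, SNF 1^3·2
degree 0: 4−4−0 = 0 → Ȟ^0 ≅ 0
degree 1: 4−0−4 = 0 plus torsion [2] → Ȟ^1 ≅ Z/2
degree 2: 0−0−0 = 0 → Ȟ^2 ≅ 0

Ȟ^0 ≅ 0; Ȟ^1 ≅ Z/2; Ȟ^2 ≅ 0


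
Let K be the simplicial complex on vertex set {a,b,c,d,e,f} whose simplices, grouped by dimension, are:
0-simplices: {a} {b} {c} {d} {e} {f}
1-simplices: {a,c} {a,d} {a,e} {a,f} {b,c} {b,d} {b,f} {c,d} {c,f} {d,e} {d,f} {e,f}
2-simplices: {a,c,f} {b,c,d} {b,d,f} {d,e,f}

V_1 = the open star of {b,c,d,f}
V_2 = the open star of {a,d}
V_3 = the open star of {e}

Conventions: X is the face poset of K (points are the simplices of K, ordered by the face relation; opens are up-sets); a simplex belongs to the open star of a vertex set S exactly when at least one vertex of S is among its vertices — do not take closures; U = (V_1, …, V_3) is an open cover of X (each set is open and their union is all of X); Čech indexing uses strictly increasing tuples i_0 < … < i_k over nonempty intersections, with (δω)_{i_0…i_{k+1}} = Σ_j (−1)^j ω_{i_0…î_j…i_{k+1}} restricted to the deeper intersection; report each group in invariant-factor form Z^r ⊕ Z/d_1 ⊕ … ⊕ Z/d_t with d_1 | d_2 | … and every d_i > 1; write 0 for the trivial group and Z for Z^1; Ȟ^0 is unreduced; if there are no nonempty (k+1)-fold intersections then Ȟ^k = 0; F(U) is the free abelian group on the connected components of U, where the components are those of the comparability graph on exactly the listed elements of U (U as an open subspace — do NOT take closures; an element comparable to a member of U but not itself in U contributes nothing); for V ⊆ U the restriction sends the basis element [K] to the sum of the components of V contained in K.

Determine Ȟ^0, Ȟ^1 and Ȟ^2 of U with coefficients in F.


intersection data:
  V1={{b},{c},{d},{f},{a,c},{a,d},{a,f},{b,c},{b,d},{b,f},{c,d},{c,f},{d,e},{d,f},{e,f},{a,c,f},{b,c,d},{b,d,f},{d,e,f}} V2={{a},{d},{a,c},{a,d},{a,e},{a,f},{b,d},{c,d},{d,e},{d,f},{a,c,f},{b,c,d},{b,d,f},{d,e,f}} V3={{e},{a,e},{d,e},{e,f},{d,e,f}}
  V12={{d},{a,c},{a,d},{a,f},{b,d},{c,d},{d,e},{d,f},{a,c,f},{b,c,d},{b,d,f},{d,e,f}} V13={{d,e},{e,f},{d,e,f}} V23={{a,e},{d,e},{d,e,f}}
  V123={{d,e},{d,e,f}}
components per intersection:
  V1: {{b},{c},{d},{f},{a,c},{a,d},{a,f},{b,c},{b,d},{b,f},{c,d},{c,f},{d,e},{d,f},{e,f},{a,c,f},{b,c,d},{b,d,f},{d,e,f}}
  V2: {{a},{d},{a,c},{a,d},{a,e},{a,f},{b,d},{c,d},{d,e},{d,f},{a,c,f},{b,c,d},{b,d,f},{d,e,f}}
  V3: {{e},{a,e},{d,e},{e,f},{d,e,f}}
  V12: {{d},{a,d},{b,d},{c,d},{d,e},{d,f},{b,c,d},{b,d,f},{d,e,f}} {{a,c},{a,f},{a,c,f}}
  V13: {{d,e},{e,f},{d,e,f}}
  V23: {{a,e}} {{d,e},{d,e,f}}
  V123: {{d,e},{d,e,f}}
C dims 3,5,1; δ0: rk 2, SNF 1^2; δ1: rk 1, SNF 1^1
Ȟ^0 = (3 − 2) − 0 = 1, so Ȟ^0 ≅ Z
Ȟ^1 = (5 − 1) − 2 = 2, so Ȟ^1 ≅ Z^2
Ȟ^2 = (1 − 0) − 1 = 0, so Ȟ^2 ≅ 0

Ȟ^0 = Z, Ȟ^1 = Z^2 and Ȟ^2 = 0


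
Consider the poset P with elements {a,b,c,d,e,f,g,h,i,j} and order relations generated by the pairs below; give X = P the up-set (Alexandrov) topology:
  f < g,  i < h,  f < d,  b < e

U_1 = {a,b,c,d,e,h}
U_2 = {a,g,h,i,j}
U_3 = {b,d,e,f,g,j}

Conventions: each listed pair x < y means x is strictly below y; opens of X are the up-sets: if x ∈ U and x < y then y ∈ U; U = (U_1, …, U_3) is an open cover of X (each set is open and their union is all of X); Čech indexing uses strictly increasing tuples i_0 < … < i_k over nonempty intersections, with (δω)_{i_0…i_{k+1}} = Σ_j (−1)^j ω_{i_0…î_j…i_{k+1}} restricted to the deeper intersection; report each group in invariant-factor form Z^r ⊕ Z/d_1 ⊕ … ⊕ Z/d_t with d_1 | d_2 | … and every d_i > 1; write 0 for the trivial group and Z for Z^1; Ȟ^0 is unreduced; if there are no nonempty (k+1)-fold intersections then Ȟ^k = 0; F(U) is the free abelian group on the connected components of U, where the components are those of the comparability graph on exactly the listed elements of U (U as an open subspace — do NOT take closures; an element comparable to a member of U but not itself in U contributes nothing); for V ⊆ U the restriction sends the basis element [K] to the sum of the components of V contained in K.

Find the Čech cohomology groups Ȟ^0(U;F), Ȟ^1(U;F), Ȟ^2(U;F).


nonempty intersections:
  U12={a,h} U13={b,d,e} U23={g,j}
components per intersection:
  U1: {a} {b,e} {c} {d} {h}
  U2: {a} {g} {h,i} {j}
  U3: {b,e} {d,f,g} {j}
  U12: {a} {h}
  U13: {b,e} {d}
  U23: {g} {j}
C dims 12,6; δ0: rk 6, SNF 1^6
Ȟ^0: (12−6)−0=6 ⇒ Z^6
Ȟ^1: (6−0)−6=0 ⇒ 0
Ȟ^2: (0−0)−0=0 ⇒ 0

Ȟ^0 ≅ Z^6, Ȟ^1 ≅ 0 and Ȟ^2 ≅ 0


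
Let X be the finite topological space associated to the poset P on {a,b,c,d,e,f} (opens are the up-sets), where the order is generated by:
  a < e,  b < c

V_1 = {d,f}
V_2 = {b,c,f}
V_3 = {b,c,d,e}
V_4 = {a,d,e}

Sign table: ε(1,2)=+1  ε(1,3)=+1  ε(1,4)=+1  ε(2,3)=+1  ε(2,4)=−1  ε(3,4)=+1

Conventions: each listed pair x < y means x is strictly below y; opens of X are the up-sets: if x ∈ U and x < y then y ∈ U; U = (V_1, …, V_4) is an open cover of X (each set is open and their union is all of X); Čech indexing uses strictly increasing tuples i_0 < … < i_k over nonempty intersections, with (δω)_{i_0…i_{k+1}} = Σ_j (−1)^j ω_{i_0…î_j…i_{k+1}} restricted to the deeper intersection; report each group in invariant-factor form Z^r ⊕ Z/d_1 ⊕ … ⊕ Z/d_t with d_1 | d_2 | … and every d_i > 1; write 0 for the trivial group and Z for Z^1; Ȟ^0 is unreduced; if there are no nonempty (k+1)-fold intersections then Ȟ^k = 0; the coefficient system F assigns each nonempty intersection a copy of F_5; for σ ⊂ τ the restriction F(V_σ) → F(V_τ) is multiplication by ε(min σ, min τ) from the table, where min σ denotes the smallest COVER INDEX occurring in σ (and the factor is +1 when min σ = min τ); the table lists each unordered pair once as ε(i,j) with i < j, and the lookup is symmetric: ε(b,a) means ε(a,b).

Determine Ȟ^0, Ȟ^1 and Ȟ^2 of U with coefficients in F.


Ȟ^0(U;F) ≅ Z/5, Ȟ^1(U;F) ≅ Z/5, Ȟ^2(U;F) ≅ 0

nerve simplices:
  V12={f} V13={d} V14={d} V23={b,c} V34={d,e}
  V134={d}
C dims 4,5,1; δ0: rk_F5 3; δ1: rk_F5 1
degree 0: 4−3−0 = 1 → Ȟ^0 ≅ Z/5
degree 1: 5−1−3 = 1 → Ȟ^1 ≅ Z/5
degree 2: 1−0−1 = 0 → Ȟ^2 ≅ 0


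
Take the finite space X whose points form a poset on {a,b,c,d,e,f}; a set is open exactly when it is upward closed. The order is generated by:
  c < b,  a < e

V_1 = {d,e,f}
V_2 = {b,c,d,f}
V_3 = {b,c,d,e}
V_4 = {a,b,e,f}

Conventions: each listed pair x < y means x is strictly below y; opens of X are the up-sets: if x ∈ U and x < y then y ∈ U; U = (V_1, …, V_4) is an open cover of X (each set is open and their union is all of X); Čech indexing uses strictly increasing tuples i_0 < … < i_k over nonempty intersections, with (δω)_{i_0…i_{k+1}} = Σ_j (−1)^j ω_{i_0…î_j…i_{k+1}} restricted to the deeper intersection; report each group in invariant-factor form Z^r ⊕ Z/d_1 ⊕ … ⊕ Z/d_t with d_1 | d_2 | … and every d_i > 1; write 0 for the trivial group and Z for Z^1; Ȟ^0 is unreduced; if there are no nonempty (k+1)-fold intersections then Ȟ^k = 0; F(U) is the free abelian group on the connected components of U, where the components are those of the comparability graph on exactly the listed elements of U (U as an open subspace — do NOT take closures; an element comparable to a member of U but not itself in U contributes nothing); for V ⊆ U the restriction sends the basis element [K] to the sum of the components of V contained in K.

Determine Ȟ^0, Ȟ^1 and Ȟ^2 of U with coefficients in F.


Ȟ^0 ≅ Z^4, Ȟ^1 ≅ 0, Ȟ^2 ≅ 0

nonempty intersections:
  V12={d,f} V13={d,e} V14={e,f} V23={b,c,d} V24={b,f} V34={b,e}
  V123={d} V124={f} V134={e} V234={b}
components per intersection:
  V1: {d} {e} {f}
  V2: {b,c} {d} {f}
  V3: {b,c} {d} {e}
  V4: {a,e} {b} {f}
  V12: {d} {f}
  V13: {d} {e}
  V14: {e} {f}
  V23: {b,c} {d}
  V24: {b} {f}
  V34: {b} {e}
  V123: {d}
  V124: {f}
  V134: {e}
  V234: {b}
C dims 12,12,4; δ0: rk 8, SNF 1^8; δ1: rk 4, SNF 1^4
Ȟ^0: (12−8)−0=4 ⇒ Z^4
Ȟ^1: (12−4)−8=0 ⇒ 0
Ȟ^2: (4−0)−4=0 ⇒ 0


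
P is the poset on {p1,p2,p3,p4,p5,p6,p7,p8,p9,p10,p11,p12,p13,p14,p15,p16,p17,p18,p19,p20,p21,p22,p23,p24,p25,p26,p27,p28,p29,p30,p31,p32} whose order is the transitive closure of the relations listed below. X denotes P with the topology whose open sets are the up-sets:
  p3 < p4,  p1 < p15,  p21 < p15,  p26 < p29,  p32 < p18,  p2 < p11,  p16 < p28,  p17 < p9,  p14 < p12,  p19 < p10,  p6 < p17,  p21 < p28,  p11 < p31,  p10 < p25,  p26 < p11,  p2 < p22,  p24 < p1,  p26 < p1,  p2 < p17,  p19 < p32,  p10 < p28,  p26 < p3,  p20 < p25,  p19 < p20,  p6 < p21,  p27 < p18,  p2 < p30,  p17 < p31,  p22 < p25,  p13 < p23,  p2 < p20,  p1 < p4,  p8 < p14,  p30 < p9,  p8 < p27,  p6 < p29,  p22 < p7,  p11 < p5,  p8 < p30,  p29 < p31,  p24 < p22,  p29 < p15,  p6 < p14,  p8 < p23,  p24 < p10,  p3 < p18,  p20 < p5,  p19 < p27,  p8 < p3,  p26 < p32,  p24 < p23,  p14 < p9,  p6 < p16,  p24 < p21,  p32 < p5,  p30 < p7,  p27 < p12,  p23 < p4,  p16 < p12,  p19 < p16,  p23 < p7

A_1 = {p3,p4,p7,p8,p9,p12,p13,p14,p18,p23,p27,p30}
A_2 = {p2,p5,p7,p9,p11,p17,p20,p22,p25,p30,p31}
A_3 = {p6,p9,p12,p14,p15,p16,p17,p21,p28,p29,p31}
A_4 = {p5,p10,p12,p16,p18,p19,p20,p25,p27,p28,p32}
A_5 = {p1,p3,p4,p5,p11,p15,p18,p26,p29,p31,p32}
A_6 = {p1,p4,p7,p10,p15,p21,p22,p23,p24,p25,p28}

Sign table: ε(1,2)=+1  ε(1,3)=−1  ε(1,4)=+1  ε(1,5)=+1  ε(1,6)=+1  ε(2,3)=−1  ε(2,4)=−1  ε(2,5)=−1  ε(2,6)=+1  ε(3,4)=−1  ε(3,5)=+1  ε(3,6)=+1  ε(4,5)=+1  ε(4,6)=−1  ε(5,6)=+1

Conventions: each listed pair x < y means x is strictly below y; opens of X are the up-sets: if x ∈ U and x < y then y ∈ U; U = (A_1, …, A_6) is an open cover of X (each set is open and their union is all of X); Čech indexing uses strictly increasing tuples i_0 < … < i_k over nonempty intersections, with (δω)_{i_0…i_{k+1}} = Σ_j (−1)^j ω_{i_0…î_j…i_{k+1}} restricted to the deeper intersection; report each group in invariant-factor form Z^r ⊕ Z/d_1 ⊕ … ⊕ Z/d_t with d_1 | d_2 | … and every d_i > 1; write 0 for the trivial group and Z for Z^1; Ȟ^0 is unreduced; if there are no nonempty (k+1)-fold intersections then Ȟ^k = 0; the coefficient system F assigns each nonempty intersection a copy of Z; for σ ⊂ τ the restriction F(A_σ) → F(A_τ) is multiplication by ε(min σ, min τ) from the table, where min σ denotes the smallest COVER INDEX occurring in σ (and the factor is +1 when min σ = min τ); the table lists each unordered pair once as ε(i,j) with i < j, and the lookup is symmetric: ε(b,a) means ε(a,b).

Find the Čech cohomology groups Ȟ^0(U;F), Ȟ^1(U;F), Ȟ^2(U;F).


Ȟ^0 = 0,  Ȟ^1 = Z/2,  Ȟ^2 = Z

nonempty intersections:
  A12={p7,p9,p30} A13={p9,p12,p14} A14={p12,p18,p27} A15={p3,p4,p18} A16={p4,p7,p23} A23={p9,p17,p31} A24={p5,p20,p25} A25={p5,p11,p31} A26={p7,p22,p25} A34={p12,p16,p28} A35={p15,p29,p31} A36={p15,p21,p28} A45={p5,p18,p32} A46={p10,p25,p28} A56={p1,p4,p15}
  A123={p9} A126={p7} A134={p12} A145={p18} A156={p4} A235={p31} A245={p5} A246={p25} A346={p28} A356={p15}
C dims 6,15,10; δ0: rk 6, SNF 1^5·2; δ1: rk 9, SNF 1^9
Ȟ^0: (6−6)−0=0 ⇒ 0
Ȟ^1: (15−9)−6=0 plus torsion [2] ⇒ Z/2
Ȟ^2: (10−0)−9=1 ⇒ Z


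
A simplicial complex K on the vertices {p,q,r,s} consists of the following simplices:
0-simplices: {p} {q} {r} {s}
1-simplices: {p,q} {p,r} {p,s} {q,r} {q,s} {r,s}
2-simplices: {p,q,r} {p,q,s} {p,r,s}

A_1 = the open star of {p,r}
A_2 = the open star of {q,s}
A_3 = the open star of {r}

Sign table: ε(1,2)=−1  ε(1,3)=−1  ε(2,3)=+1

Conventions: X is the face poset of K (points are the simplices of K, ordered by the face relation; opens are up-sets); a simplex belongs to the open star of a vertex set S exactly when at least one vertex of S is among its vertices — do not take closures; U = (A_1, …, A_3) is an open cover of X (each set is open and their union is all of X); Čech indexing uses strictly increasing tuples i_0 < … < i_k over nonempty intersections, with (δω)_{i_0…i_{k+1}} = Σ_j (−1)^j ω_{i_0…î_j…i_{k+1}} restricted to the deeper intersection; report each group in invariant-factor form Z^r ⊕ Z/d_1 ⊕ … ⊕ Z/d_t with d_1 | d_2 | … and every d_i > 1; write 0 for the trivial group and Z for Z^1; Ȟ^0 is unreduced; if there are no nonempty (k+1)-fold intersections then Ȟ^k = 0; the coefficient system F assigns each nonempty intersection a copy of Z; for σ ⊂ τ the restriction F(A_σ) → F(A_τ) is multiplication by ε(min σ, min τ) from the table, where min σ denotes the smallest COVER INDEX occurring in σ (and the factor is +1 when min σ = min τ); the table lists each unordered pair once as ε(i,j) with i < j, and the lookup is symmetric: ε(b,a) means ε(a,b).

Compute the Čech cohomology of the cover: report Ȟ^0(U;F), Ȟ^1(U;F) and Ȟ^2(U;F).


cover nerve:
  A1={{p},{r},{p,q},{p,r},{p,s},{q,r},{r,s},{p,q,r},{p,q,s},{p,r,s}} A2={{q},{s},{p,q},{p,s},{q,r},{q,s},{r,s},{p,q,r},{p,q,s},{p,r,s}} A3={{r},{p,r},{q,r},{r,s},{p,q,r},{p,r,s}}
  A12={{p,q},{p,s},{q,r},{r,s},{p,q,r},{p,q,s},{p,r,s}} A13={{r},{p,r},{q,r},{r,s},{p,q,r},{p,r,s}} A23={{q,r},{r,s},{p,q,r},{p,r,s}}
  A123={{q,r},{r,s},{p,q,r},{p,r,s}}
C dims 3,3,1; δ0: rk 2, SNF 1^2; δ1: rk 1, SNF 1^1
Ȟ^0: (3−2)−0=1 ⇒ Z
Ȟ^1: (3−1)−2=0 ⇒ 0
Ȟ^2: (1−0)−1=0 ⇒ 0

Ȟ^0(U;F) ≅ Z,  Ȟ^1(U;F) ≅ 0,  Ȟ^2(U;F) ≅ 0


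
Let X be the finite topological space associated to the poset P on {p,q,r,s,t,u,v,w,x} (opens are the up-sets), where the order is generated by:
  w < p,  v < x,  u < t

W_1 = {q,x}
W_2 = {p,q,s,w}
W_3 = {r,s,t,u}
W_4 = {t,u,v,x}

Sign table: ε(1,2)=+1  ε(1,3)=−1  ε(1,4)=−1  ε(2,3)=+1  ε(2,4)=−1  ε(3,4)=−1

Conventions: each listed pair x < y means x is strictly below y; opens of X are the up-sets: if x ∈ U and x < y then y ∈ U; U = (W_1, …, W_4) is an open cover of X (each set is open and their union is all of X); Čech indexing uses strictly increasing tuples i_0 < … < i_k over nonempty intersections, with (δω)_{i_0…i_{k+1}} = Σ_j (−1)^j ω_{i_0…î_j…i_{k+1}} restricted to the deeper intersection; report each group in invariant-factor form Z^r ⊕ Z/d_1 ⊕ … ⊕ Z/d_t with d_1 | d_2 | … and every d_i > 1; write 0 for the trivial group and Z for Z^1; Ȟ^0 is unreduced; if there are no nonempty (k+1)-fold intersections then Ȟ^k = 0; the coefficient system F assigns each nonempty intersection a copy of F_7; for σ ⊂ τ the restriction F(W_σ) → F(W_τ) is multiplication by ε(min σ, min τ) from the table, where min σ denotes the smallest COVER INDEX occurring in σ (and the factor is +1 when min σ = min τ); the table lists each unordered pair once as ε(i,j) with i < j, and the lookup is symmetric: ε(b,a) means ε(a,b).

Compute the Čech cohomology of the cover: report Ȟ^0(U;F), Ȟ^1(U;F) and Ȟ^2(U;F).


Ȟ^0 ≅ Z/7, Ȟ^1 ≅ Z/7 and Ȟ^2 ≅ 0

nonempty intersections:
  W12={q} W14={x} W23={s} W34={t,u}
C dims 4,4; δ0: rk_F7 3
Ȟ^0: (4−3)−0=1 ⇒ Z/7
Ȟ^1: (4−0)−3=1 ⇒ Z/7
Ȟ^2: (0−0)−0=0 ⇒ 0


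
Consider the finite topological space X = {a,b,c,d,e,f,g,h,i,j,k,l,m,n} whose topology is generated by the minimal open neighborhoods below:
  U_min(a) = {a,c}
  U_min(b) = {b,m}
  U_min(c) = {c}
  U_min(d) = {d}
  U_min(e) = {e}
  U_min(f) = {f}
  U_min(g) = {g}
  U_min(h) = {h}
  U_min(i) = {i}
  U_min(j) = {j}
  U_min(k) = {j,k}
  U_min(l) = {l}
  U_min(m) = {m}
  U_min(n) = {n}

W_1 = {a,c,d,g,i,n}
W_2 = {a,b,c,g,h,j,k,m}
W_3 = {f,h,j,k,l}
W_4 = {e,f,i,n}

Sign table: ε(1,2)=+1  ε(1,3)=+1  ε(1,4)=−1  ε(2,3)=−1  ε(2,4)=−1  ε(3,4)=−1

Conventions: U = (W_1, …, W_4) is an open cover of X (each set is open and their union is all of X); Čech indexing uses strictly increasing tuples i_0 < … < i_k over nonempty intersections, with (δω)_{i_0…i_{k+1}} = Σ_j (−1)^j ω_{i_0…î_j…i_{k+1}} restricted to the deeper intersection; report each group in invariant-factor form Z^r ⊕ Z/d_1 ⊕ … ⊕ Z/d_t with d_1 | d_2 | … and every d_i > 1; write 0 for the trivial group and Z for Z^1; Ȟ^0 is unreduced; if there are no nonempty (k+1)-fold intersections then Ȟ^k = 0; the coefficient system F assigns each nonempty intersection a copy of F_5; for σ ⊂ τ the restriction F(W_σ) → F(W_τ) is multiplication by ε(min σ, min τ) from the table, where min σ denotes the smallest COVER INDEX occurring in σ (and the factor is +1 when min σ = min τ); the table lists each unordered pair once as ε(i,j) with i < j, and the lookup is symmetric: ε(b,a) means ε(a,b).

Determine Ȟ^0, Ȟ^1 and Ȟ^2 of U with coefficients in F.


cover nerve:
  W12={a,c,g} W14={i,n} W23={h,j,k} W34={f}
C dims 4,4; δ0: rk_F5 4
Ȟ^0: (4−4)−0=0 ⇒ 0
Ȟ^1: (4−0)−4=0 ⇒ 0
Ȟ^2: (0−0)−0=0 ⇒ 0

Ȟ^0(U;F) ≅ 0, Ȟ^1(U;F) ≅ 0, Ȟ^2(U;F) ≅ 0


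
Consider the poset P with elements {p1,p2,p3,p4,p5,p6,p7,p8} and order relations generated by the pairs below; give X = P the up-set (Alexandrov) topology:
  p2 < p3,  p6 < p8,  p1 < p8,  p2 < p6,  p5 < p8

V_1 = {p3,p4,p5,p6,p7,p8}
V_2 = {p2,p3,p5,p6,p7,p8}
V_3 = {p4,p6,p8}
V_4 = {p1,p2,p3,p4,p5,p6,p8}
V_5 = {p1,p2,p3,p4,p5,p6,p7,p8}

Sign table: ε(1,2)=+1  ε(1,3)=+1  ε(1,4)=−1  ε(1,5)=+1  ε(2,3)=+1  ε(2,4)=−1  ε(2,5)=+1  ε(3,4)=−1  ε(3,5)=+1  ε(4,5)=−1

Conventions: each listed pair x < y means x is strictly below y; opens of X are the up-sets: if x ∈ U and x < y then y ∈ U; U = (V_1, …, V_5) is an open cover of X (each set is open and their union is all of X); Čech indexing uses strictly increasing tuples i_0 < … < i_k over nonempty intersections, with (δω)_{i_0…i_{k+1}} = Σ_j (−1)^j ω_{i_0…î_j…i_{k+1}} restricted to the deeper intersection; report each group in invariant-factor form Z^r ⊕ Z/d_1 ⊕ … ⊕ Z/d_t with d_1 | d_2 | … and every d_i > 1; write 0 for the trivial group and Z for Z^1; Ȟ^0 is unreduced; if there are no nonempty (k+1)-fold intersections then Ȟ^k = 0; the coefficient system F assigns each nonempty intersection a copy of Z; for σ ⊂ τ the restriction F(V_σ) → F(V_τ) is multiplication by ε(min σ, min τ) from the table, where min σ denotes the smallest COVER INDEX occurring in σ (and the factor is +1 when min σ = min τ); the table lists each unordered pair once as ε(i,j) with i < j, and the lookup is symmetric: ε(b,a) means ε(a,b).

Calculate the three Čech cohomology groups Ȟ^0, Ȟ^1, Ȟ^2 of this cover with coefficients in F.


nerve simplices:
  V12={p3,p5,p6,p7,p8} V13={p4,p6,p8} V14={p3,p4,p5,p6,p8} V15={p3,p4,p5,p6,p7,p8} V23={p6,p8} V24={p2,p3,p5,p6,p8} V25={p2,p3,p5,p6,p7,p8} V34={p4,p6,p8} V35={p4,p6,p8} V45={p1,p2,p3,p4,p5,p6,p8}
  V123={p6,p8} V124={p3,p5,p6,p8} V125={p3,p5,p6,p7,p8} V134={p4,p6,p8} V135={p4,p6,p8} V145={p3,p4,p5,p6,p8} V234={p6,p8} V235={p6,p8} V245={p2,p3,p5,p6,p8} V345={p4,p6,p8}
  V1234={p6,p8} V1235={p6,p8} V1245={p3,p5,p6,p8} V1345={p4,p6,p8} V2345={p6,p8}
  V12345={p6,p8}
C dims 5,10,10,5; δ0: rk 4, SNF 1^4; δ1: rk 6, SNF 1^6; δ2: rk 4, SNF 1^4
degree 0: 5−4−0 = 1 → Ȟ^0 ≅ Z
degree 1: 10−6−4 = 0 → Ȟ^1 ≅ 0
degree 2: 10−4−6 = 0 → Ȟ^2 ≅ 0

Ȟ^0 = Z; Ȟ^1 = 0; Ȟ^2 = 0


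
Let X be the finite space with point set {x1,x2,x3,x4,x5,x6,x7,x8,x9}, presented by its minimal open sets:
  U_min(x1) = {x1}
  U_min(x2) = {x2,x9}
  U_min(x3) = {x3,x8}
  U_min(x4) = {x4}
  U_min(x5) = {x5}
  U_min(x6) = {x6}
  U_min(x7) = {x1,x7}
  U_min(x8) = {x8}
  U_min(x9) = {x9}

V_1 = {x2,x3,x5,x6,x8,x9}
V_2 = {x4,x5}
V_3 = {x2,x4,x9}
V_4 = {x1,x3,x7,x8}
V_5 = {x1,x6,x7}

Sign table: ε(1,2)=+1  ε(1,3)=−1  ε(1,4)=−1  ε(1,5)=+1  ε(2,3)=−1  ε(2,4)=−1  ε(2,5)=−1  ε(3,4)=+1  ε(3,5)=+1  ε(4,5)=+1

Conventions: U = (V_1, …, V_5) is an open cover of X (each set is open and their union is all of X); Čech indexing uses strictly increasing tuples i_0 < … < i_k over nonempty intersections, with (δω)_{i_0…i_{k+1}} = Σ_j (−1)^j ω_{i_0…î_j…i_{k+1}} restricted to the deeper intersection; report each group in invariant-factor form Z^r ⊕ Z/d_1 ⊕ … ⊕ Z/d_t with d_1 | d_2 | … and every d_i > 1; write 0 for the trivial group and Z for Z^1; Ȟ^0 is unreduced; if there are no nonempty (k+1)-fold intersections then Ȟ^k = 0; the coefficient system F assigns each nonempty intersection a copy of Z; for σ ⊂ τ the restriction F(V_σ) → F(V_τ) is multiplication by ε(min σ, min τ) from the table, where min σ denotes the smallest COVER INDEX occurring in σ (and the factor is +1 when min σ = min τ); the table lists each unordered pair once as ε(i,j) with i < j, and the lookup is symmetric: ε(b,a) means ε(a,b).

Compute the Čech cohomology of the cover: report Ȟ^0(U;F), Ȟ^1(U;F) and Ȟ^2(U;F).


Ȟ^0 = 0,  Ȟ^1 = Z ⊕ Z/2,  Ȟ^2 = 0

nerve simplices:
  V12={x5} V13={x2,x9} V14={x3,x8} V15={x6} V23={x4} V45={x1,x7}
C dims 5,6; δ0: rk 5, SNF 1^4·2
degree 0: 5−5−0 = 0 → Ȟ^0 ≅ 0
degree 1: 6−0−5 = 1 plus torsion [2] → Ȟ^1 ≅ Z ⊕ Z/2
degree 2: 0−0−0 = 0 → Ȟ^2 ≅ 0


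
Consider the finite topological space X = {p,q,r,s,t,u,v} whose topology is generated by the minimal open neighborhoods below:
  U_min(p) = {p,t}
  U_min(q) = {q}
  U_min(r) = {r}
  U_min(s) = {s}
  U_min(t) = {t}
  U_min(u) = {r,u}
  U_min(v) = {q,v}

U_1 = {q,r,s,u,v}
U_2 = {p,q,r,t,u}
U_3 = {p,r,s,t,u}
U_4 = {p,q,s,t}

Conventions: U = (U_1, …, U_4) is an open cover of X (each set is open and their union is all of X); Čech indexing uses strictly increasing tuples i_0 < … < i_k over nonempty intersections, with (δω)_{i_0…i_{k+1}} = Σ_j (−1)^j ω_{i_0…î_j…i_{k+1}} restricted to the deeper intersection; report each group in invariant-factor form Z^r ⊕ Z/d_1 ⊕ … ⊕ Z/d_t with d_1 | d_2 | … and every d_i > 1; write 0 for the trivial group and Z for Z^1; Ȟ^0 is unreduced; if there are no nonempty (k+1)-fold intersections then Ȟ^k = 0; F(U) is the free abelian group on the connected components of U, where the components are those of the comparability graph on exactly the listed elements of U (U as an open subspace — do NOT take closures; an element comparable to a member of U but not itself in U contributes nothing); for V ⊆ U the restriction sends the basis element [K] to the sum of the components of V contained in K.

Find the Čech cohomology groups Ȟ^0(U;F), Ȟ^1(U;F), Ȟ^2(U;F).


intersection data:
  U12={q,r,u} U13={r,s,u} U14={q,s} U23={p,r,t,u} U24={p,q,t} U34={p,s,t}
  U123={r,u} U124={q} U134={s} U234={p,t}
components per intersection:
  U1: {q,v} {r,u} {s}
  U2: {p,t} {q} {r,u}
  U3: {p,t} {r,u} {s}
  U4: {p,t} {q} {s}
  U12: {q} {r,u}
  U13: {r,u} {s}
  U14: {q} {s}
  U23: {p,t} {r,u}
  U24: {p,t} {q}
  U34: {p,t} {s}
  U123: {r,u}
  U124: {q}
  U134: {s}
  U234: {p,t}
C dims 12,12,4; δ0: rk 8, SNF 1^8; δ1: rk 4, SNF 1^4
Ȟ^0 = (12 − 8) − 0 = 4, so Ȟ^0 ≅ Z^4
Ȟ^1 = (12 − 4) − 8 = 0, so Ȟ^1 ≅ 0
Ȟ^2 = (4 − 0) − 4 = 0, so Ȟ^2 ≅ 0

Ȟ^0(U;F) ≅ Z^4, Ȟ^1(U;F) ≅ 0, Ȟ^2(U;F) ≅ 0


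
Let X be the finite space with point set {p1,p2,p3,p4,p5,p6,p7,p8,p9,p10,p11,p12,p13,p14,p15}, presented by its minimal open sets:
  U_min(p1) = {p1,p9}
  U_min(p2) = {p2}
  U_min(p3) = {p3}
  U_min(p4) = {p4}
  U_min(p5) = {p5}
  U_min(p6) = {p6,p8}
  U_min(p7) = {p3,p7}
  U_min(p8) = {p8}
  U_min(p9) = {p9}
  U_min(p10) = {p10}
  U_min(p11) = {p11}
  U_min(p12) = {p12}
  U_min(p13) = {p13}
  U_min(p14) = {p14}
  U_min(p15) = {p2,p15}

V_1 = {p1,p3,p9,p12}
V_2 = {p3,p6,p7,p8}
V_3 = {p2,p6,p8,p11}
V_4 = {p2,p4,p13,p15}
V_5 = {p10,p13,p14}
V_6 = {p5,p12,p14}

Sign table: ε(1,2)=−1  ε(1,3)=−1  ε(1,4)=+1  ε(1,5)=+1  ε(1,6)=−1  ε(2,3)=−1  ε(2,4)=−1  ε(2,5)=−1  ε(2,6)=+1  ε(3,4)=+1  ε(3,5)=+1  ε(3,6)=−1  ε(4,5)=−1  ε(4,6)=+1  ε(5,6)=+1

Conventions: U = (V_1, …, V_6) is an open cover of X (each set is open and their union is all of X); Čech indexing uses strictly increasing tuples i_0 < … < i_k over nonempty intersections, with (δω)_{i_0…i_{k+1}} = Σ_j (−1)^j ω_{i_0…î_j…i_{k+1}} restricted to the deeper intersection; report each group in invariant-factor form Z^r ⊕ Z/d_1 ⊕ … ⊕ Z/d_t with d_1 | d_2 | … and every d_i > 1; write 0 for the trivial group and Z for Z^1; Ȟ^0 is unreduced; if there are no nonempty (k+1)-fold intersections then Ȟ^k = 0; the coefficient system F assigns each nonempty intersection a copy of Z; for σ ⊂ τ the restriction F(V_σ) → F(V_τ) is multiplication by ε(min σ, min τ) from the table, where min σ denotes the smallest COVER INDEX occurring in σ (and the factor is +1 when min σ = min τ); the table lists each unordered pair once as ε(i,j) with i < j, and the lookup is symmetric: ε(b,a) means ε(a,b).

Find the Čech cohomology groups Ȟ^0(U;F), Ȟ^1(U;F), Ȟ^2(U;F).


nerve simplices:
  V12={p3} V16={p12} V23={p6,p8} V34={p2} V45={p13} V56={p14}
C dims 6,6; δ0: rk 5, SNF 1^5
degree 0: 6−5−0 = 1 → Ȟ^0 ≅ Z
degree 1: 6−0−5 = 1 → Ȟ^1 ≅ Z
degree 2: 0−0−0 = 0 → Ȟ^2 ≅ 0

Ȟ^0 ≅ Z,  Ȟ^1 ≅ Z,  Ȟ^2 ≅ 0


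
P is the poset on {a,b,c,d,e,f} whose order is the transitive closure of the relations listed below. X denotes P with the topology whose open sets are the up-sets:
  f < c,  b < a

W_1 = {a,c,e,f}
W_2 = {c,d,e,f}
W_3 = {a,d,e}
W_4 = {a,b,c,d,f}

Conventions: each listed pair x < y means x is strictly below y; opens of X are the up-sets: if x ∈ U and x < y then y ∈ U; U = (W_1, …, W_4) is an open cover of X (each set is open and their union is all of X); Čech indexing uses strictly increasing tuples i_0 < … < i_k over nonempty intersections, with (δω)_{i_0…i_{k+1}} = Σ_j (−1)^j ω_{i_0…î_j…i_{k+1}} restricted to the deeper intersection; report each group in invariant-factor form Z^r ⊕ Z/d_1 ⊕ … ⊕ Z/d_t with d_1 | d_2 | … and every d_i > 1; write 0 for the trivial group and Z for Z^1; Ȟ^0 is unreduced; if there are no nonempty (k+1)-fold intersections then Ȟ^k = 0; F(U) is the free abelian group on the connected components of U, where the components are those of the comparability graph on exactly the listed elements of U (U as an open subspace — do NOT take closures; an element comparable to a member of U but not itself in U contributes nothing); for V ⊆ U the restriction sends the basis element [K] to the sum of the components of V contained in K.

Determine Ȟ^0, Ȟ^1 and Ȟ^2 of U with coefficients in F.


Ȟ^0 ≅ Z^4; Ȟ^1 ≅ 0; Ȟ^2 ≅ 0

intersection data:
  W12={c,e,f} W13={a,e} W14={a,c,f} W23={d,e} W24={c,d,f} W34={a,d}
  W123={e} W124={c,f} W134={a} W234={d}
components per intersection:
  W1: {a} {c,f} {e}
  W2: {c,f} {d} {e}
  W3: {a} {d} {e}
  W4: {a,b} {c,f} {d}
  W12: {c,f} {e}
  W13: {a} {e}
  W14: {a} {c,f}
  W23: {d} {e}
  W24: {c,f} {d}
  W34: {a} {d}
  W123: {e}
  W124: {c,f}
  W134: {a}
  W234: {d}
C dims 12,12,4; δ0: rk 8, SNF 1^8; δ1: rk 4, SNF 1^4
Ȟ^0 = (12 − 8) − 0 = 4, so Ȟ^0 ≅ Z^4
Ȟ^1 = (12 − 4) − 8 = 0, so Ȟ^1 ≅ 0
Ȟ^2 = (4 − 0) − 4 = 0, so Ȟ^2 ≅ 0
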